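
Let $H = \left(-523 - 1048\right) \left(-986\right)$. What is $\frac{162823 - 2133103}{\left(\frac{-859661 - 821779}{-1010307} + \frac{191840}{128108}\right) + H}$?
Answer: $- \frac{10625425249661820}{8353574649012889} \approx -1.272$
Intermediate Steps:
$H = 1549006$ ($H = \left(-1571\right) \left(-986\right) = 1549006$)
$\frac{162823 - 2133103}{\left(\frac{-859661 - 821779}{-1010307} + \frac{191840}{128108}\right) + H} = \frac{162823 - 2133103}{\left(\frac{-859661 - 821779}{-1010307} + \frac{191840}{128108}\right) + 1549006} = - \frac{1970280}{\left(\left(-1681440\right) \left(- \frac{1}{1010307}\right) + 191840 \cdot \frac{1}{128108}\right) + 1549006} = - \frac{1970280}{\left(\frac{560480}{336769} + \frac{47960}{32027}\right) + 1549006} = - \frac{1970280}{\frac{34101934200}{10785700763} + 1549006} = - \frac{1970280}{\frac{16707149298025778}{10785700763}} = \left(-1970280\right) \frac{10785700763}{16707149298025778} = - \frac{10625425249661820}{8353574649012889}$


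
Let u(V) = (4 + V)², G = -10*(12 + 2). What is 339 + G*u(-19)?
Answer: -31161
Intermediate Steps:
G = -140 (G = -10*14 = -140)
339 + G*u(-19) = 339 - 140*(4 - 19)² = 339 - 140*(-15)² = 339 - 140*225 = 339 - 31500 = -31161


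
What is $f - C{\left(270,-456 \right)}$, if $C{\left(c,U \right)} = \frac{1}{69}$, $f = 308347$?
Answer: $\frac{21275942}{69} \approx 3.0835 \cdot 10^{5}$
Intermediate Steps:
$C{\left(c,U \right)} = \frac{1}{69}$
$f - C{\left(270,-456 \right)} = 308347 - \frac{1}{69} = \frac{21275942}{69}$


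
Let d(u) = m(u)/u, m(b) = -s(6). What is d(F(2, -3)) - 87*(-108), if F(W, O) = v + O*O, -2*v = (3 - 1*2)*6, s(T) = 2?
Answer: 28187/3 ≈ 9395.7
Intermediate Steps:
v = -3 (v = -(3 - 1*2)*6/2 = -(3 - 2)*6/2 = -6/2 = -½*6 = -3)
m(b) = -2 (m(b) = -1*2 = -2)
F(W, O) = -3 + O² (F(W, O) = -3 + O*O = -3 + O²)
d(u) = -2/u
d(F(2, -3)) - 87*(-108) = -2/(-3 + (-3)²) - 87*(-108) = -2/(-3 + 9) + 9396 = -2/6 + 9396 = -2*⅙ + 9396 = -⅓ + 9396 = 28187/3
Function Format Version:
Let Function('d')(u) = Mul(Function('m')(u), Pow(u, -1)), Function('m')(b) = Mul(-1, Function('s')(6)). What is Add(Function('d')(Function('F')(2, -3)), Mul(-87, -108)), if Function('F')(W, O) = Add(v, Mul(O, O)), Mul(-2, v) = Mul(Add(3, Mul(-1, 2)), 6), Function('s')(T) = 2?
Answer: Rational(28187, 3) ≈ 9395.7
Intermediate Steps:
v = -3 (v = Mul(Rational(-1, 2), Mul(Add(3, Mul(-1, 2)), 6)) = Mul(Rational(-1, 2), Mul(Add(3, -2), 6)) = Mul(Rational(-1, 2), Mul(1, 6)) = Mul(Rational(-1, 2), 6) = -3)
Function('m')(b) = -2 (Function('m')(b) = Mul(-1, 2) = -2)
Function('F')(W, O) = Add(-3, Pow(O, 2)) (Function('F')(W, O) = Add(-3, Mul(O, O)) = Add(-3, Pow(O, 2)))
Function('d')(u) = Mul(-2, Pow(u, -1))
Add(Function('d')(Function('F')(2, -3)), Mul(-87, -108)) = Add(Mul(-2, Pow(Add(-3, Pow(-3, 2)), -1)), Mul(-87, -108)) = Add(Mul(-2, Pow(Add(-3, 9), -1)), 9396) = Add(Mul(-2, Pow(6, -1)), 9396) = Add(Mul(-2, Rational(1, 6)), 9396) = Add(Rational(-1, 3), 9396) = Rational(28187, 3)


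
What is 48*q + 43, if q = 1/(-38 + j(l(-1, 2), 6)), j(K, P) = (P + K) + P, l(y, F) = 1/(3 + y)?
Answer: 699/17 ≈ 41.118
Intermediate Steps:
j(K, P) = K + 2*P (j(K, P) = (K + P) + P = K + 2*P)
q = -2/51 (q = 1/(-38 + (1/(3 - 1) + 2*6)) = 1/(-38 + (1/2 + 12)) = 1/(-38 + 25/2) = 1/(-51/2) = -2/51 ≈ -0.039216)
48*q + 43 = 48*(-2/51) + 43 = -32/17 + 43 = 699/17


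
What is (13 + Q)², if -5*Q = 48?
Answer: 289/25 ≈ 11.560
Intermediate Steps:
Q = -48/5 (Q = -⅕*48 = -48/5 ≈ -9.6000)
(13 + Q)² = (13 - 48/5)² = (17/5)² = 289/25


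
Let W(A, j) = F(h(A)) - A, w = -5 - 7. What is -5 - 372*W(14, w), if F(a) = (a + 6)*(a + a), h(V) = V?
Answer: -203117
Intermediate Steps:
w = -12
F(a) = 2*a*(6 + a) (F(a) = (6 + a)*(2*a) = 2*a*(6 + a))
W(A, j) = -A + 2*A*(6 + A) (W(A, j) = 2*A*(6 + A) - A = -A + 2*A*(6 + A))
-5 - 372*W(14, w) = -5 - 5208*(11 + 2*14) = -5 - 5208*(11 + 28) = -5 - 5208*39 = -5 - 372*546 = -5 - 203112 = -203117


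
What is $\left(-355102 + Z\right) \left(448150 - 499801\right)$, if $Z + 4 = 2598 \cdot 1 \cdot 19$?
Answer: $15791983344$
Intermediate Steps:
$Z = 49358$ ($Z = -4 + 2598 \cdot 1 \cdot 19 = -4 + 2598 \cdot 19 = -4 + 49362 = 49358$)
$\left(-355102 + Z\right) \left(448150 - 499801\right) = \left(-355102 + 49358\right) \left(448150 - 499801\right) = \left(-305744\right) \left(-51651\right) = 15791983344$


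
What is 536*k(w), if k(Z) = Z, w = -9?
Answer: -4824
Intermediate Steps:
536*k(w) = 536*(-9) = -4824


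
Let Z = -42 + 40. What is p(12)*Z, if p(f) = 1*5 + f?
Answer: -34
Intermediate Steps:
p(f) = 5 + f
Z = -2
p(12)*Z = (5 + 12)*(-2) = 17*(-2) = -34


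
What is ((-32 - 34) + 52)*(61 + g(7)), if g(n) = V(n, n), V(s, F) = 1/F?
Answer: -856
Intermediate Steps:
g(n) = 1/n
((-32 - 34) + 52)*(61 + g(7)) = ((-32 - 34) + 52)*(61 + 1/7) = (-66 + 52)*(61 + ⅐) = -14*428/7 = -856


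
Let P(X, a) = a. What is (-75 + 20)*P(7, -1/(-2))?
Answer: -55/2 ≈ -27.500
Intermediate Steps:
(-75 + 20)*P(7, -1/(-2)) = (-75 + 20)*(-1/(-2)) = -(-55)*(-1)/2 = -55*½ = -55/2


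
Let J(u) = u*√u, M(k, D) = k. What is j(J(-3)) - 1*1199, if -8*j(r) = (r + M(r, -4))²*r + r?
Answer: -1199 - 321*I*√3/8 ≈ -1199.0 - 69.499*I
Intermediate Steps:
J(u) = u^(3/2)
j(r) = -r³/2 - r/8 (j(r) = -((r + r)²*r + r)/8 = -((2*r)²*r + r)/8 = -((4*r²)*r + r)/8 = -(4*r³ + r)/8 = -(r + 4*r³)/8 = -r³/2 - r/8)
j(J(-3)) - 1*1199 = (-81*I*√3/2 - (-3)*I*√3/8) - 1*1199 = (-81*I*√3/2 - (-3)*I*√3/8) - 1199 = (-81*I*√3/2 + 3*I*√3/8) - 1199 = -321*I*√3/8 - 1199 = -1199 - 321*I*√3/8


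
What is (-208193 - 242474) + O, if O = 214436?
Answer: -236231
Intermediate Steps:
(-208193 - 242474) + O = (-208193 - 242474) + 214436 = -450667 + 214436 = -236231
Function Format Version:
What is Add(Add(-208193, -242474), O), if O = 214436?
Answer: -236231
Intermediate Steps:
Add(Add(-208193, -242474), O) = Add(Add(-208193, -242474), 214436) = Add(-450667, 214436) = -236231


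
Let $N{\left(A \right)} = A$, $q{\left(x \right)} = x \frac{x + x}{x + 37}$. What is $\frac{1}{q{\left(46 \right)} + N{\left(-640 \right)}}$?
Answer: $- \frac{83}{48888} \approx -0.0016978$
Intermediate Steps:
$q{\left(x \right)} = \frac{2 x^{2}}{37 + x}$ ($q{\left(x \right)} = x \frac{2 x}{37 + x} = \frac{2 x^{2}}{37 + x}$)
$\frac{1}{q{\left(46 \right)} + N{\left(-640 \right)}} = \frac{1}{\frac{2 \cdot 46^{2}}{37 + 46} - 640} = \frac{1}{2 \cdot 2116 \cdot \frac{1}{83} - 640} = \frac{1}{\frac{4232}{83} - 640} = \frac{1}{- \frac{48888}{83}} = - \frac{83}{48888}$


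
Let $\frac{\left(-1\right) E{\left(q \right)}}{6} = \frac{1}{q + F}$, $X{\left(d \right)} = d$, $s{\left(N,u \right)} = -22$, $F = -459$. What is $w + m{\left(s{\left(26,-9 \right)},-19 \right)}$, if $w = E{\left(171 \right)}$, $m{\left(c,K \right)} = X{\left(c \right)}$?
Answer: $- \frac{1055}{48} \approx -21.979$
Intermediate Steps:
$m{\left(c,K \right)} = c$
$E{\left(q \right)} = - \frac{6}{-459 + q}$ ($E{\left(q \right)} = - \frac{6}{q - 459} = - \frac{6}{-459 + q}$)
$w = \frac{1}{48}$ ($w = - \frac{6}{-459 + 171} = - \frac{6}{-288} = \left(-6\right) \left(- \frac{1}{288}\right) = \frac{1}{48} \approx 0.020833$)
$w + m{\left(s{\left(26,-9 \right)},-19 \right)} = \frac{1}{48} - 22 = - \frac{1055}{48}$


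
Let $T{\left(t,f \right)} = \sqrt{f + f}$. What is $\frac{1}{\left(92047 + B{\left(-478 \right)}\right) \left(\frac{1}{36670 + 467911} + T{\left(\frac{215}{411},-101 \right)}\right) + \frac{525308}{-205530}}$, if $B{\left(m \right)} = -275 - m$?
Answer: $- \frac{1595138011659229702665}{1155517074430727962837037442139294} - \frac{124019112337539792125878125 i \sqrt{202}}{2311034148861455925674074884278588} \approx -1.3805 \cdot 10^{-12} - 7.6271 \cdot 10^{-7} i$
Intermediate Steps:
$T{\left(t,f \right)} = \sqrt{2} \sqrt{f}$ ($T{\left(t,f \right)} = \sqrt{2 f} = \sqrt{2} \sqrt{f}$)
$\frac{1}{\left(92047 + B{\left(-478 \right)}\right) \left(\frac{1}{36670 + 467911} + T{\left(\frac{215}{411},-101 \right)}\right) + \frac{525308}{-205530}} = \frac{1}{\left(92047 - -203\right) \left(\frac{1}{36670 + 467911} + \sqrt{2} \sqrt{-101}\right) + \frac{525308}{-205530}} = \frac{1}{\left(92047 + \left(-275 + 478\right)\right) \left(\frac{1}{504581} + \sqrt{2} i \sqrt{101}\right) + 525308 \left(- \frac{1}{205530}\right)} = \frac{1}{\left(92047 + 203\right) \left(\frac{1}{504581} + i \sqrt{202}\right) - \frac{262654}{102765}} = \frac{1}{92250 \left(\frac{1}{504581} + i \sqrt{202}\right) - \frac{262654}{102765}} = \frac{1}{\left(\frac{92250}{504581} + 92250 i \sqrt{202}\right) - \frac{262654}{102765}} = \frac{1}{- \frac{123050146724}{51853266465} + 92250 i \sqrt{202}}$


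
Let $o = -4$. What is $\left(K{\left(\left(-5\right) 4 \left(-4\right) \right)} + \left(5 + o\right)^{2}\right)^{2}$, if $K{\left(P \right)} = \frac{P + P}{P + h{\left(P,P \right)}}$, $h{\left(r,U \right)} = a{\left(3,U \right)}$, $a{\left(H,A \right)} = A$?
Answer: $4$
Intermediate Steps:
$h{\left(r,U \right)} = U$
$K{\left(P \right)} = 1$ ($K{\left(P \right)} = \frac{P + P}{P + P} = \frac{2 P}{2 P} = 2 P \frac{1}{2 P} = 1$)
$\left(K{\left(\left(-5\right) 4 \left(-4\right) \right)} + \left(5 + o\right)^{2}\right)^{2} = \left(1 + \left(5 - 4\right)^{2}\right)^{2} = \left(1 + 1^{2}\right)^{2} = \left(1 + 1\right)^{2} = 2^{2} = 4$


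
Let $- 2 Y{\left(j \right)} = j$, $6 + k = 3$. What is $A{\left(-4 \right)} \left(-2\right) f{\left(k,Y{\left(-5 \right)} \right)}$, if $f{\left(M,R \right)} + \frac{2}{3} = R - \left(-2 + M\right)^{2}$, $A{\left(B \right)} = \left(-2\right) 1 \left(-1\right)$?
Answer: $\frac{278}{3} \approx 92.667$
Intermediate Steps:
$A{\left(B \right)} = 2$ ($A{\left(B \right)} = \left(-2\right) \left(-1\right) = 2$)
$k = -3$ ($k = -6 + 3 = -3$)
$Y{\left(j \right)} = - \frac{j}{2}$
$f{\left(M,R \right)} = - \frac{2}{3} + R - \left(-2 + M\right)^{2}$ ($f{\left(M,R \right)} = - \frac{2}{3} + \left(R - \left(-2 + M\right)^{2}\right) = - \frac{2}{3} + R - \left(-2 + M\right)^{2}$)
$A{\left(-4 \right)} \left(-2\right) f{\left(k,Y{\left(-5 \right)} \right)} = 2 \left(-2\right) \left(- \frac{2}{3} - - \frac{5}{2} - \left(-2 - 3\right)^{2}\right) = - 4 \left(- \frac{2}{3} + \frac{5}{2} - \left(-5\right)^{2}\right) = - 4 \left(- \frac{2}{3} + \frac{5}{2} - 25\right) = \left(-4\right) \left(- \frac{139}{6}\right) = \frac{278}{3}$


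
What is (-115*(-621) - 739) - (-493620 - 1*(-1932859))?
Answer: -1368563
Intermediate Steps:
(-115*(-621) - 739) - (-493620 - 1*(-1932859)) = (71415 - 739) - (-493620 + 1932859) = 70676 - 1*1439239 = 70676 - 1439239 = -1368563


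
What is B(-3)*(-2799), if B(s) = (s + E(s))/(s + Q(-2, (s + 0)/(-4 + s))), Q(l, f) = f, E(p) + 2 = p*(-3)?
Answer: 4354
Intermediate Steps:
E(p) = -2 - 3*p (E(p) = -2 + p*(-3) = -2 - 3*p)
B(s) = (-2 - 2*s)/(s + s/(-4 + s)) (B(s) = (s + (-2 - 3*s))/(s + (s + 0)/(-4 + s)) = (-2 - 2*s)/(s + s/(-4 + s)))
B(-3)*(-2799) = -2*(1 - 3)*(-4 - 3)/(-3*(-3 - 3))*(-2799) = -2*(-1/3)*(-2)*(-7)/(-6)*(-2799) = -2*(-1/3)*(-1/6)*(-2)*(-7)*(-2799) = -14/9*(-2799) = 4354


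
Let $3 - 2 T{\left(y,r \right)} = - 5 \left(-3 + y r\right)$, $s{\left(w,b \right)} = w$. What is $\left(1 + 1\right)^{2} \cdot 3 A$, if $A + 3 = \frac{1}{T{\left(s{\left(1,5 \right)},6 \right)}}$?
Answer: $- \frac{104}{3} \approx -34.667$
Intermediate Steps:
$T{\left(y,r \right)} = -6 + \frac{5 r y}{2}$ ($T{\left(y,r \right)} = \frac{3}{2} - \frac{\left(-5\right) \left(-3 + y r\right)}{2} = \frac{3}{2} - \frac{\left(-5\right) \left(-3 + r y\right)}{2} = \frac{3}{2} - \frac{15 - 5 r y}{2} = \frac{3}{2} + \left(- \frac{15}{2} + \frac{5 r y}{2}\right) = -6 + \frac{5 r y}{2}$)
$A = - \frac{26}{9}$ ($A = -3 + \frac{1}{-6 + \frac{5}{2} \cdot 6 \cdot 1} = -3 + \frac{1}{-6 + 15} = -3 + \frac{1}{9} = - \frac{26}{9} \approx -2.8889$)
$\left(1 + 1\right)^{2} \cdot 3 A = \left(1 + 1\right)^{2} \cdot 3 \left(- \frac{26}{9}\right) = 2^{2} \cdot 3 \left(- \frac{26}{9}\right) = 4 \cdot 3 \left(- \frac{26}{9}\right) = 12 \left(- \frac{26}{9}\right) = - \frac{104}{3}$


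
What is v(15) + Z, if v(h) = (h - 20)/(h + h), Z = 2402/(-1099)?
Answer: -15511/6594 ≈ -2.3523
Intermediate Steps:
Z = -2402/1099 (Z = 2402*(-1/1099) = -2402/1099 ≈ -2.1856)
v(h) = (-20 + h)/(2*h) (v(h) = (-20 + h)/((2*h)) = (-20 + h)*(1/(2*h)) = (-20 + h)/(2*h))
v(15) + Z = (1/2)*(-20 + 15)/15 - 2402/1099 = (1/2)*(1/15)*(-5) - 2402/1099 = -1/6 - 2402/1099 = -15511/6594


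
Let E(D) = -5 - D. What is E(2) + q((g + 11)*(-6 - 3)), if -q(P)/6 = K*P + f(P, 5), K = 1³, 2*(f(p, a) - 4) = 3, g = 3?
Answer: 716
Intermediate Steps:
f(p, a) = 11/2 (f(p, a) = 4 + (½)*3 = 4 + 3/2 = 11/2)
K = 1
q(P) = -33 - 6*P (q(P) = -6*(1*P + 11/2) = -6*(P + 11/2) = -6*(11/2 + P) = -33 - 6*P)
E(2) + q((g + 11)*(-6 - 3)) = (-5 - 1*2) + (-33 - 6*(3 + 11)*(-6 - 3)) = (-5 - 2) + (-33 - 84*(-9)) = -7 + (-33 - 6*(-126)) = -7 + (-33 + 756) = -7 + 723 = 716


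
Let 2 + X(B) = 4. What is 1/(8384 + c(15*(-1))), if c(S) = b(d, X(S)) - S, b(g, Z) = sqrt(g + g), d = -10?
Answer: 8399/70543221 - 2*I*sqrt(5)/70543221 ≈ 0.00011906 - 6.3396e-8*I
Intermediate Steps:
X(B) = 2 (X(B) = -2 + 4 = 2)
b(g, Z) = sqrt(2)*sqrt(g) (b(g, Z) = sqrt(2*g) = sqrt(2)*sqrt(g))
c(S) = -S + 2*I*sqrt(5) (c(S) = sqrt(2)*sqrt(-10) - S = sqrt(2)*(I*sqrt(10)) - S = 2*I*sqrt(5) - S = -S + 2*I*sqrt(5))
1/(8384 + c(15*(-1))) = 1/(8384 + (-15*(-1) + 2*I*sqrt(5))) = 1/(8384 + (-1*(-15) + 2*I*sqrt(5))) = 1/(8384 + (15 + 2*I*sqrt(5))) = 1/(8399 + 2*I*sqrt(5))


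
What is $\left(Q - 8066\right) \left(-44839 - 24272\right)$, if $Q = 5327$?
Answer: $189295029$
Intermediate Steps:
$\left(Q - 8066\right) \left(-44839 - 24272\right) = \left(5327 - 8066\right) \left(-44839 - 24272\right) = \left(-2739\right) \left(-69111\right) = 189295029$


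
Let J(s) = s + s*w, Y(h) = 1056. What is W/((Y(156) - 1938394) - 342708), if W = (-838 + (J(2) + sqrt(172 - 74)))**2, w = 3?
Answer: -344499/1140023 + 5810*sqrt(2)/1140023 ≈ -0.29498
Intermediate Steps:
J(s) = 4*s (J(s) = s + s*3 = s + 3*s = 4*s)
W = (-830 + 7*sqrt(2))**2 (W = (-838 + (4*2 + sqrt(172 - 74)))**2 = (-838 + (8 + sqrt(98)))**2 = (-838 + (8 + 7*sqrt(2)))**2 = (-830 + 7*sqrt(2))**2 ≈ 6.7257e+5)
W/((Y(156) - 1938394) - 342708) = (688998 - 11620*sqrt(2))/((1056 - 1938394) - 342708) = (688998 - 11620*sqrt(2))/(-1937338 - 342708) = (688998 - 11620*sqrt(2))/(-2280046) = (688998 - 11620*sqrt(2))*(-1/2280046) = -344499/1140023 + 5810*sqrt(2)/1140023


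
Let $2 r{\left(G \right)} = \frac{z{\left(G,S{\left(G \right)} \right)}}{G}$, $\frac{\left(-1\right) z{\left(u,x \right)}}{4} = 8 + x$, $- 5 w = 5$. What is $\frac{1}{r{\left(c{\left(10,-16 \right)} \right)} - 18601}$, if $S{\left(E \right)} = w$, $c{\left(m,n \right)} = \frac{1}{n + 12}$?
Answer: $- \frac{1}{18545} \approx -5.3923 \cdot 10^{-5}$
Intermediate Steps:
$c{\left(m,n \right)} = \frac{1}{12 + n}$
$w = -1$ ($w = \left(- \frac{1}{5}\right) 5 = -1$)
$S{\left(E \right)} = -1$
$z{\left(u,x \right)} = -32 - 4 x$ ($z{\left(u,x \right)} = - 4 \left(8 + x\right) = -32 - 4 x$)
$r{\left(G \right)} = - \frac{14}{G}$ ($r{\left(G \right)} = \frac{\left(-32 - -4\right) \frac{1}{G}}{2} = \frac{\left(-32 + 4\right) \frac{1}{G}}{2} = \frac{\left(-28\right) \frac{1}{G}}{2} = - \frac{14}{G}$)
$\frac{1}{r{\left(c{\left(10,-16 \right)} \right)} - 18601} = \frac{1}{- \frac{14}{\frac{1}{12 - 16}} - 18601} = \frac{1}{- \frac{14}{\frac{1}{-4}} - 18601} = \frac{1}{- \frac{14}{- \frac{1}{4}} - 18601} = \frac{1}{\left(-14\right) \left(-4\right) - 18601} = \frac{1}{56 - 18601} = \frac{1}{-18545} = - \frac{1}{18545}$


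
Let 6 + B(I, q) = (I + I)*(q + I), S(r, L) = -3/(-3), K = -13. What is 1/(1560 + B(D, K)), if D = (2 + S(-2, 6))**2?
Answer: 1/1482 ≈ 0.00067476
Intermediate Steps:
S(r, L) = 1 (S(r, L) = -3*(-1/3) = 1)
D = 9 (D = (2 + 1)**2 = 3**2 = 9)
B(I, q) = -6 + 2*I*(I + q) (B(I, q) = -6 + (I + I)*(q + I) = -6 + (2*I)*(I + q) = -6 + 2*I*(I + q))
1/(1560 + B(D, K)) = 1/(1560 + (-6 + 2*9**2 + 2*9*(-13))) = 1/(1560 + (-6 + 2*81 - 234)) = 1/(1560 + (-6 + 162 - 234)) = 1/(1560 - 78) = 1/1482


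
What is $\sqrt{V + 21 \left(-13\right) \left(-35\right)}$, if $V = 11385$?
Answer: $2 \sqrt{5235} \approx 144.71$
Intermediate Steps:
$\sqrt{V + 21 \left(-13\right) \left(-35\right)} = \sqrt{11385 + 21 \left(-13\right) \left(-35\right)} = \sqrt{11385 - -9555} = \sqrt{11385 + 9555} = \sqrt{20940} = 2 \sqrt{5235}$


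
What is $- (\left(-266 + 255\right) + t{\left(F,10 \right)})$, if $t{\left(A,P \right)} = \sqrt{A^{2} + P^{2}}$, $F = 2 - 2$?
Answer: $1$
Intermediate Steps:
$F = 0$ ($F = 2 - 2 = 0$)
$- (\left(-266 + 255\right) + t{\left(F,10 \right)}) = - (\left(-266 + 255\right) + \sqrt{0^{2} + 10^{2}}) = - (-11 + \sqrt{0 + 100}) = - (-11 + \sqrt{100}) = - (-11 + 10) = \left(-1\right) \left(-1\right) = 1$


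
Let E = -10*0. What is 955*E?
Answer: 0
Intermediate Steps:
E = 0
955*E = 955*0 = 0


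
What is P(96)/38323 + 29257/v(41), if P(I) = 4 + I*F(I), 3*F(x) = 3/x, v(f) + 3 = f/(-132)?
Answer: -7789500593/881429 ≈ -8837.4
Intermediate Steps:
v(f) = -3 - f/132 (v(f) = -3 + f/(-132) = -3 + f*(-1/132) = -3 - f/132)
F(x) = 1/x (F(x) = (3/x)/3 = 1/x)
P(I) = 5 (P(I) = 4 + I/I = 4 + 1 = 5)
P(96)/38323 + 29257/v(41) = 5/38323 + 29257/(-3 - 1/132*41) = 5*(1/38323) + 29257/(-3 - 41/132) = 5/38323 + 29257/(-437/132) = 5/38323 + 29257*(-132/437) = 5/38323 - 3861924/437 = -7789500593/881429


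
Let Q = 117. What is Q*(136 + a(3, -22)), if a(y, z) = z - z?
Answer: 15912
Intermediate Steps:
a(y, z) = 0
Q*(136 + a(3, -22)) = 117*(136 + 0) = 117*136 = 15912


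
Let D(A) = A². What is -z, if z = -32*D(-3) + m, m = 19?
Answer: 269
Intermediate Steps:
z = -269 (z = -32*(-3)² + 19 = -32*9 + 19 = -288 + 19 = -269)
-z = -1*(-269) = 269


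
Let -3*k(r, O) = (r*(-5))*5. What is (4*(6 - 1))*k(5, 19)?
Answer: 2500/3 ≈ 833.33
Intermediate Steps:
k(r, O) = 25*r/3 (k(r, O) = -r*(-5)*5/3 = -(-5*r)*5/3 = -(-25)*r/3 = 25*r/3)
(4*(6 - 1))*k(5, 19) = (4*(6 - 1))*((25/3)*5) = (4*5)*(125/3) = 20*(125/3) = 2500/3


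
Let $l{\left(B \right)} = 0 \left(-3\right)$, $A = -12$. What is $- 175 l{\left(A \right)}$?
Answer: $0$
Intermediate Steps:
$l{\left(B \right)} = 0$
$- 175 l{\left(A \right)} = \left(-175\right) 0 = 0$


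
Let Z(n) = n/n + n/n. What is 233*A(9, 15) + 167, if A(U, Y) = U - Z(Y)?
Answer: 1798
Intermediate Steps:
Z(n) = 2 (Z(n) = 1 + 1 = 2)
A(U, Y) = -2 + U (A(U, Y) = U - 1*2 = U - 2 = -2 + U)
233*A(9, 15) + 167 = 233*(-2 + 9) + 167 = 233*7 + 167 = 1631 + 167 = 1798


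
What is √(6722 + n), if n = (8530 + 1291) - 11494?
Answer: 3*√561 ≈ 71.056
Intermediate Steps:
n = -1673 (n = 9821 - 11494 = -1673)
√(6722 + n) = √(6722 - 1673) = √5049 = 3*√561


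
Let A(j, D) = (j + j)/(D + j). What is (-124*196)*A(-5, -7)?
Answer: -60760/3 ≈ -20253.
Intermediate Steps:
A(j, D) = 2*j/(D + j) (A(j, D) = (2*j)/(D + j) = 2*j/(D + j))
(-124*196)*A(-5, -7) = (-124*196)*(2*(-5)/(-7 - 5)) = -48608*(-5)/(-12) = -48608*(-5)*(-1)/12 = -24304*5/6 = -60760/3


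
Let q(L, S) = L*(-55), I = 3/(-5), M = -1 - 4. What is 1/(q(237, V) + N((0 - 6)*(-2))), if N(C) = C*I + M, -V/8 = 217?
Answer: -5/65236 ≈ -7.6645e-5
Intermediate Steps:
M = -5
V = -1736 (V = -8*217 = -1736)
I = -3/5 (I = 3*(-1/5) = -3/5 ≈ -0.60000)
q(L, S) = -55*L
N(C) = -5 - 3*C/5 (N(C) = C*(-3/5) - 5 = -3*C/5 - 5 = -5 - 3*C/5)
1/(q(237, V) + N((0 - 6)*(-2))) = 1/(-55*237 + (-5 - 3*(0 - 6)*(-2)/5)) = 1/(-13035 + (-5 - (-18)*(-2)/5)) = 1/(-13035 + (-5 - 3/5*12)) = 1/(-13035 + (-5 - 36/5)) = 1/(-13035 - 61/5) = 1/(-65236/5) = -5/65236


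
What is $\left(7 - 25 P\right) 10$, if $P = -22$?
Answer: $5570$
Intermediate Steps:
$\left(7 - 25 P\right) 10 = \left(7 - -550\right) 10 = \left(7 + 550\right) 10 = 557 \cdot 10 = 5570$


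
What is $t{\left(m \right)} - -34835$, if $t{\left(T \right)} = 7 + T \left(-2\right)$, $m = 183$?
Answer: $34476$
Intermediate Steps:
$t{\left(T \right)} = 7 - 2 T$
$t{\left(m \right)} - -34835 = \left(7 - 366\right) - -34835 = \left(7 - 366\right) + 34835 = -359 + 34835 = 34476$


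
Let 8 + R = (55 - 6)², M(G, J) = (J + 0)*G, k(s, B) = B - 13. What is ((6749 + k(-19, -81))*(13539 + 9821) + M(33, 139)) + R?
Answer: 155467780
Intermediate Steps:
k(s, B) = -13 + B
M(G, J) = G*J (M(G, J) = J*G = G*J)
R = 2393 (R = -8 + (55 - 6)² = -8 + 49² = -8 + 2401 = 2393)
((6749 + k(-19, -81))*(13539 + 9821) + M(33, 139)) + R = ((6749 + (-13 - 81))*(13539 + 9821) + 33*139) + 2393 = ((6749 - 94)*23360 + 4587) + 2393 = (6655*23360 + 4587) + 2393 = (155460800 + 4587) + 2393 = 155465387 + 2393 = 155467780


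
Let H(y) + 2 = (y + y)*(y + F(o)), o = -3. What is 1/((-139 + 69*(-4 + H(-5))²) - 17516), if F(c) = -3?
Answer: 1/360189 ≈ 2.7763e-6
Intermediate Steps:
H(y) = -2 + 2*y*(-3 + y) (H(y) = -2 + (y + y)*(y - 3) = -2 + (2*y)*(-3 + y) = -2 + 2*y*(-3 + y))
1/((-139 + 69*(-4 + H(-5))²) - 17516) = 1/((-139 + 69*(-4 + (-2 - 6*(-5) + 2*(-5)²))²) - 17516) = 1/((-139 + 69*(-4 + (-2 + 30 + 2*25))²) - 17516) = 1/((-139 + 69*(-4 + (-2 + 30 + 50))²) - 17516) = 1/((-139 + 69*(-4 + 78)²) - 17516) = 1/((-139 + 69*74²) - 17516) = 1/((-139 + 69*5476) - 17516) = 1/((-139 + 377844) - 17516) = 1/(377705 - 17516) = 1/360189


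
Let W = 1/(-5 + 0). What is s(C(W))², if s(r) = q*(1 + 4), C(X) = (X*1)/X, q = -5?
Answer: 625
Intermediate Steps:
W = -⅕ (W = 1/(-5) = -⅕ ≈ -0.20000)
C(X) = 1 (C(X) = X/X = 1)
s(r) = -25 (s(r) = -5*(1 + 4) = -5*5 = -25)
s(C(W))² = (-25)² = 625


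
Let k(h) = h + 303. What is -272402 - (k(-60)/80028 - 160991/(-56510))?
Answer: -7604437502199/27915940 ≈ -2.7241e+5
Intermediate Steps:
k(h) = 303 + h
-272402 - (k(-60)/80028 - 160991/(-56510)) = -272402 - ((303 - 60)/80028 - 160991/(-56510)) = -272402 - (243*(1/80028) - 160991*(-1/56510)) = -272402 - (3/988 + 160991/56510) = -272402 - 1*79614319/27915940 = -272402 - 79614319/27915940 = -7604437502199/27915940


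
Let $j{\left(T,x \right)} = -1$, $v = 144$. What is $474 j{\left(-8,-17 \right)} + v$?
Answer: $-330$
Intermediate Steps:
$474 j{\left(-8,-17 \right)} + v = 474 \left(-1\right) + 144 = -474 + 144 = -330$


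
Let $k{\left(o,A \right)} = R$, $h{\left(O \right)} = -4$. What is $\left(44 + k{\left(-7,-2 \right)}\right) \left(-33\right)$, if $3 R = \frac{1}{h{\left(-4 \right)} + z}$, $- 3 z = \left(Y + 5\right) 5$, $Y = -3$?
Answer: $- \frac{2901}{2} \approx -1450.5$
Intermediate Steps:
$z = - \frac{10}{3}$ ($z = - \frac{\left(-3 + 5\right) 5}{3} = - \frac{2 \cdot 5}{3} = \left(- \frac{1}{3}\right) 10 = - \frac{10}{3} \approx -3.3333$)
$R = - \frac{1}{22}$ ($R = \frac{1}{3 \left(-4 - \frac{10}{3}\right)} = \frac{1}{3 \left(- \frac{22}{3}\right)} = \frac{1}{3} \left(- \frac{3}{22}\right) = - \frac{1}{22} \approx -0.045455$)
$k{\left(o,A \right)} = - \frac{1}{22}$
$\left(44 + k{\left(-7,-2 \right)}\right) \left(-33\right) = \left(44 - \frac{1}{22}\right) \left(-33\right) = \frac{967}{22} \left(-33\right) = - \frac{2901}{2}$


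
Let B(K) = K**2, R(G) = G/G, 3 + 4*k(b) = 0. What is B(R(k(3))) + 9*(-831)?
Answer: -7478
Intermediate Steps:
k(b) = -3/4 (k(b) = -3/4 + (1/4)*0 = -3/4 + 0 = -3/4)
R(G) = 1
B(R(k(3))) + 9*(-831) = 1**2 + 9*(-831) = 1 - 7479 = -7478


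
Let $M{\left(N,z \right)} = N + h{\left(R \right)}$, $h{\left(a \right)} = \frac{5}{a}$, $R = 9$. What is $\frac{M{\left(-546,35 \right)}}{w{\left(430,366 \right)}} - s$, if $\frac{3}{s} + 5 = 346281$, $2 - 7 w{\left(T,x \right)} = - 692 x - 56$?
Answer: $- \frac{121489001}{8056111140} \approx -0.01508$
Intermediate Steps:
$w{\left(T,x \right)} = \frac{58}{7} + \frac{692 x}{7}$ ($w{\left(T,x \right)} = \frac{2}{7} - \frac{- 692 x - 56}{7} = \frac{2}{7} - \frac{-56 - 692 x}{7} = \frac{2}{7} + \left(8 + \frac{692 x}{7}\right) = \frac{58}{7} + \frac{692 x}{7}$)
$M{\left(N,z \right)} = \frac{5}{9} + N$ ($M{\left(N,z \right)} = N + \frac{5}{9} = \frac{5}{9} + N$)
$s = \frac{3}{346276}$ ($s = \frac{3}{-5 + 346281} = \frac{3}{346276} \approx 8.6636 \cdot 10^{-6}$)
$\frac{M{\left(-546,35 \right)}}{w{\left(430,366 \right)}} - s = \frac{\frac{5}{9} - 546}{\frac{58}{7} + \frac{692}{7} \cdot 366} - \frac{3}{346276} = - \frac{4909}{9 \left(\frac{58}{7} + \frac{253272}{7}\right)} - \frac{3}{346276} = - \frac{4909}{9 \cdot 36190} - \frac{3}{346276} = \left(- \frac{4909}{9}\right) \frac{1}{36190} - \frac{3}{346276} = - \frac{4909}{325710} - \frac{3}{346276} = - \frac{121489001}{8056111140}$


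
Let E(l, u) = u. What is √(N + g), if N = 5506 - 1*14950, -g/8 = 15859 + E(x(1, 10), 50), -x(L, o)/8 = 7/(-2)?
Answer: 2*I*√34179 ≈ 369.75*I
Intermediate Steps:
x(L, o) = 28 (x(L, o) = -56/(-2) = -56*(-1)/2 = -8*(-7/2) = 28)
g = -127272 (g = -8*(15859 + 50) = -8*15909 = -127272)
N = -9444 (N = 5506 - 14950 = -9444)
√(N + g) = √(-9444 - 127272) = √(-136716) = 2*I*√34179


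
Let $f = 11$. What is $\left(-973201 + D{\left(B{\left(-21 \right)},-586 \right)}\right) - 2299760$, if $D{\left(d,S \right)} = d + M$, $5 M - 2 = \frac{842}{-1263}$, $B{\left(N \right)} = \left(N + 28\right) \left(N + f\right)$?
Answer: $- \frac{49095461}{15} \approx -3.273 \cdot 10^{6}$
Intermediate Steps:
$B{\left(N \right)} = \left(11 + N\right) \left(28 + N\right)$ ($B{\left(N \right)} = \left(N + 28\right) \left(N + 11\right) = \left(28 + N\right) \left(11 + N\right) = \left(11 + N\right) \left(28 + N\right)$)
$M = \frac{4}{15}$ ($M = \frac{2}{5} + \frac{842 \frac{1}{-1263}}{5} = \frac{2}{5} + \frac{842 \left(- \frac{1}{1263}\right)}{5} = \frac{2}{5} + \frac{1}{5} \left(- \frac{2}{3}\right) = \frac{2}{5} - \frac{2}{15} = \frac{4}{15} \approx 0.26667$)
$D{\left(d,S \right)} = \frac{4}{15} + d$ ($D{\left(d,S \right)} = d + \frac{4}{15} = \frac{4}{15} + d$)
$\left(-973201 + D{\left(B{\left(-21 \right)},-586 \right)}\right) - 2299760 = \left(-973201 + \left(\frac{4}{15} + \left(308 + \left(-21\right)^{2} + 39 \left(-21\right)\right)\right)\right) - 2299760 = \left(-973201 + \left(\frac{4}{15} + \left(308 + 441 - 819\right)\right)\right) - 2299760 = \left(-973201 + \left(\frac{4}{15} - 70\right)\right) - 2299760 = \left(-973201 - \frac{1046}{15}\right) - 2299760 = - \frac{14599061}{15} - 2299760 = - \frac{49095461}{15}$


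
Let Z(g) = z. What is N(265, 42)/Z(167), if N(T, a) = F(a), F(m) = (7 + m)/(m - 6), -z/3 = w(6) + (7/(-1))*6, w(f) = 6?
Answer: 49/3888 ≈ 0.012603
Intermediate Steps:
z = 108 (z = -3*(6 + (7/(-1))*6) = -3*(6 + (7*(-1))*6) = -3*(6 - 7*6) = -3*(6 - 42) = -3*(-36) = 108)
F(m) = (7 + m)/(-6 + m)
N(T, a) = (7 + a)/(-6 + a)
Z(g) = 108
N(265, 42)/Z(167) = ((7 + 42)/(-6 + 42))/108 = (49/36)*(1/108) = 49/3888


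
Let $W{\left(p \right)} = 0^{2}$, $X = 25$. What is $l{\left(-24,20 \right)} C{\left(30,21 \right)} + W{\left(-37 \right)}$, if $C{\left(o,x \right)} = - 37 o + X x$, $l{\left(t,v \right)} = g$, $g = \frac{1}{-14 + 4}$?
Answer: $\frac{117}{2} \approx 58.5$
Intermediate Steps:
$g = - \frac{1}{10}$ ($g = \frac{1}{-10} = - \frac{1}{10} \approx -0.1$)
$W{\left(p \right)} = 0$
$l{\left(t,v \right)} = - \frac{1}{10}$
$C{\left(o,x \right)} = - 37 o + 25 x$
$l{\left(-24,20 \right)} C{\left(30,21 \right)} + W{\left(-37 \right)} = - \frac{\left(-37\right) 30 + 25 \cdot 21}{10} + 0 = - \frac{-1110 + 525}{10} + 0 = \left(- \frac{1}{10}\right) \left(-585\right) + 0 = \frac{117}{2} + 0 = \frac{117}{2}$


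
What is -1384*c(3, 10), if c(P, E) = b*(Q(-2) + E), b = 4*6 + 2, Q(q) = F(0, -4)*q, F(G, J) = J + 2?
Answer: -503776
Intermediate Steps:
F(G, J) = 2 + J
Q(q) = -2*q (Q(q) = (2 - 4)*q = -2*q)
b = 26 (b = 24 + 2 = 26)
c(P, E) = 104 + 26*E (c(P, E) = 26*(-2*(-2) + E) = 26*(4 + E) = 104 + 26*E)
-1384*c(3, 10) = -1384*(104 + 26*10) = -1384*(104 + 260) = -1384*364 = -503776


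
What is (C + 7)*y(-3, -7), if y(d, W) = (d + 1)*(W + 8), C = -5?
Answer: -4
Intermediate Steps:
y(d, W) = (1 + d)*(8 + W)
(C + 7)*y(-3, -7) = (-5 + 7)*(8 - 7 + 8*(-3) - 7*(-3)) = 2*(8 - 7 - 24 + 21) = 2*(-2) = -4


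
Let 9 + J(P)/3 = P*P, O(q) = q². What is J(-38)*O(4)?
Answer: 68880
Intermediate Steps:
J(P) = -27 + 3*P² (J(P) = -27 + 3*(P*P) = -27 + 3*P²)
J(-38)*O(4) = (-27 + 3*(-38)²)*4² = (-27 + 3*1444)*16 = (-27 + 4332)*16 = 4305*16 = 68880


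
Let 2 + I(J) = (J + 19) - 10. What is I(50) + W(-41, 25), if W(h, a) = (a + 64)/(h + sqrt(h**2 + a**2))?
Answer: 39274/625 + 89*sqrt(2306)/625 ≈ 69.677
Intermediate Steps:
I(J) = 7 + J (I(J) = -2 + ((J + 19) - 10) = -2 + ((19 + J) - 10) = -2 + (9 + J) = 7 + J)
W(h, a) = (64 + a)/(h + sqrt(a**2 + h**2))
I(50) + W(-41, 25) = (7 + 50) + (64 + 25)/(-41 + sqrt(25**2 + (-41)**2)) = 57 + 89/(-41 + sqrt(625 + 1681)) = 57 + 89/(-41 + sqrt(2306))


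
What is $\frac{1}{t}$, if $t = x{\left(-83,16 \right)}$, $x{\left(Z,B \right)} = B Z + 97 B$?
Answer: $\frac{1}{224} \approx 0.0044643$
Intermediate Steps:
$x{\left(Z,B \right)} = 97 B + B Z$
$t = 224$ ($t = 16 \left(97 - 83\right) = 16 \cdot 14 = 224$)
$\frac{1}{t} = \frac{1}{224}$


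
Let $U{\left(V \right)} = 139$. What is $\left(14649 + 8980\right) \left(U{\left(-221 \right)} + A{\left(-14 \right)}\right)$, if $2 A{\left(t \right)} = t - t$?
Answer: $3284431$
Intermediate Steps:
$A{\left(t \right)} = 0$ ($A{\left(t \right)} = \frac{t - t}{2} = \frac{1}{2} \cdot 0 = 0$)
$\left(14649 + 8980\right) \left(U{\left(-221 \right)} + A{\left(-14 \right)}\right) = \left(14649 + 8980\right) \left(139 + 0\right) = 23629 \cdot 139 = 3284431$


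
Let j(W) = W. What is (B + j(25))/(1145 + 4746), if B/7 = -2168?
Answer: -15151/5891 ≈ -2.5719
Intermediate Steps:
B = -15176 (B = 7*(-2168) = -15176)
(B + j(25))/(1145 + 4746) = (-15176 + 25)/(1145 + 4746) = -15151/5891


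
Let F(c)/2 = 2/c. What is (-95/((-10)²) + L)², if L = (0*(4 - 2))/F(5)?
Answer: 361/400 ≈ 0.90250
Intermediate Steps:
F(c) = 4/c (F(c) = 2*(2/c) = 4/c)
L = 0 (L = (0*(4 - 2))/((4/5)) = (0*2)/((4*(⅕))) = 0/(⅘) = 0*(5/4) = 0)
(-95/((-10)²) + L)² = (-95/((-10)²) + 0)² = (-95/100 + 0)² = (-95*1/100 + 0)² = (-19/20 + 0)² = (-19/20)² = 361/400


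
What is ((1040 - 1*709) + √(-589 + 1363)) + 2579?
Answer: 2910 + 3*√86 ≈ 2937.8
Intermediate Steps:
((1040 - 1*709) + √(-589 + 1363)) + 2579 = ((1040 - 709) + √774) + 2579 = (331 + 3*√86) + 2579 = 2910 + 3*√86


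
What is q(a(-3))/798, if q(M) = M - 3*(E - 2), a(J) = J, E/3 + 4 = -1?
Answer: 8/133 ≈ 0.060150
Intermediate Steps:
E = -15 (E = -12 + 3*(-1) = -12 - 3 = -15)
q(M) = 51 + M (q(M) = M - 3*(-15 - 2) = M - 3*(-17) = M + 51 = 51 + M)
q(a(-3))/798 = (51 - 3)/798 = 48*(1/798) = 8/133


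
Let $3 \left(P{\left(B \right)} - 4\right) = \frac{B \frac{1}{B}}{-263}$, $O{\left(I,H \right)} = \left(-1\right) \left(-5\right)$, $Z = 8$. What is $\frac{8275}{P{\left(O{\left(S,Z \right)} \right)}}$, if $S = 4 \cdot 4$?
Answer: $\frac{1305795}{631} \approx 2069.4$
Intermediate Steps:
$S = 16$
$O{\left(I,H \right)} = 5$
$P{\left(B \right)} = \frac{3155}{789}$ ($P{\left(B \right)} = 4 + \frac{\frac{B}{B} \frac{1}{-263}}{3} = 4 + \frac{1 \left(- \frac{1}{263}\right)}{3} = 4 + \frac{1}{3} \left(- \frac{1}{263}\right) = 4 - \frac{1}{789} = \frac{3155}{789}$)
$\frac{8275}{P{\left(O{\left(S,Z \right)} \right)}} = \frac{8275}{\frac{3155}{789}} = 8275 \cdot \frac{789}{3155} = \frac{1305795}{631}$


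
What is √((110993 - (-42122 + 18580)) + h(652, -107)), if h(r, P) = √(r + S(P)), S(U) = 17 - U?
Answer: √(134535 + 2*√194) ≈ 366.83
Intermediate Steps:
h(r, P) = √(17 + r - P) (h(r, P) = √(r + (17 - P)) = √(17 + r - P))
√((110993 - (-42122 + 18580)) + h(652, -107)) = √((110993 - (-42122 + 18580)) + √(17 + 652 - 1*(-107))) = √((110993 - 1*(-23542)) + √(17 + 652 + 107)) = √((110993 + 23542) + √776) = √(134535 + 2*√194)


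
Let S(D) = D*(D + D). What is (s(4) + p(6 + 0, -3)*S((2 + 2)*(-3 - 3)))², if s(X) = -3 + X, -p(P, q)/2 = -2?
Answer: 21242881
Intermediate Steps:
p(P, q) = 4 (p(P, q) = -2*(-2) = 4)
S(D) = 2*D² (S(D) = D*(2*D) = 2*D²)
(s(4) + p(6 + 0, -3)*S((2 + 2)*(-3 - 3)))² = ((-3 + 4) + 4*(2*((2 + 2)*(-3 - 3))²))² = (1 + 4*(2*(4*(-6))²))² = (1 + 4*(2*(-24)²))² = (1 + 4*(2*576))² = (1 + 4*1152)² = (1 + 4608)² = 4609² = 21242881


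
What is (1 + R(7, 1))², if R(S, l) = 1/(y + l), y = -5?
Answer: 9/16 ≈ 0.56250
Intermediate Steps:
R(S, l) = 1/(-5 + l)
(1 + R(7, 1))² = (1 + 1/(-5 + 1))² = (1 + 1/(-4))² = (1 - ¼)² = (¾)² = 9/16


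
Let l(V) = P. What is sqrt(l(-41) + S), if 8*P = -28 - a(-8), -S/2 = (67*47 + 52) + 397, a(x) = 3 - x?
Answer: I*sqrt(115214)/4 ≈ 84.858*I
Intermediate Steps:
S = -7196 (S = -2*((67*47 + 52) + 397) = -2*((3149 + 52) + 397) = -2*(3201 + 397) = -2*3598 = -7196)
P = -39/8 (P = (-28 - (3 - 1*(-8)))/8 = (-28 - (3 + 8))/8 = (-28 - 1*11)/8 = (-28 - 11)/8 = (1/8)*(-39) = -39/8 ≈ -4.8750)
l(V) = -39/8
sqrt(l(-41) + S) = sqrt(-39/8 - 7196) = sqrt(-57607/8) = I*sqrt(115214)/4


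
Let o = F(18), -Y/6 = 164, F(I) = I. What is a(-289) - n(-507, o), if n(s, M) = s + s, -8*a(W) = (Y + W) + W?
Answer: 4837/4 ≈ 1209.3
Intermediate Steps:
Y = -984 (Y = -6*164 = -984)
a(W) = 123 - W/4 (a(W) = -((-984 + W) + W)/8 = -(-984 + 2*W)/8 = 123 - W/4)
o = 18
n(s, M) = 2*s
a(-289) - n(-507, o) = (123 - 1/4*(-289)) - 2*(-507) = (123 + 289/4) - 1*(-1014) = 781/4 + 1014 = 4837/4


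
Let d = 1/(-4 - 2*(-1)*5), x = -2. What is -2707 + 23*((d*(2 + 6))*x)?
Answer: -8305/3 ≈ -2768.3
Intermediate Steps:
d = 1/6 (d = 1/(-4 + 2*5) = 1/(-4 + 10) = 1/6 ≈ 0.16667)
-2707 + 23*((d*(2 + 6))*x) = -2707 + 23*(((2 + 6)/6)*(-2)) = -2707 + 23*(((1/6)*8)*(-2)) = -2707 + 23*((4/3)*(-2)) = -2707 + 23*(-8/3) = -2707 - 184/3 = -8305/3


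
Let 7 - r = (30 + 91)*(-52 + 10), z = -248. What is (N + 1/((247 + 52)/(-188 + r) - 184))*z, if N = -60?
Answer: 1031947096/69345 ≈ 14881.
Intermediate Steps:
r = 5089 (r = 7 - (30 + 91)*(-52 + 10) = 7 - 121*(-42) = 7 - 1*(-5082) = 7 + 5082 = 5089)
(N + 1/((247 + 52)/(-188 + r) - 184))*z = (-60 + 1/((247 + 52)/(-188 + 5089) - 184))*(-248) = (-60 + 1/(299/4901 - 184))*(-248) = (-60 + 1/(299*(1/4901) - 184))*(-248) = (-60 + 1/(23/377 - 184))*(-248) = (-60 + 1/(-69345/377))*(-248) = (-60 - 377/69345)*(-248) = -4161077/69345*(-248) = 1031947096/69345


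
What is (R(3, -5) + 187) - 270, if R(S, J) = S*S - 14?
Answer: -88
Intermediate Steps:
R(S, J) = -14 + S**2 (R(S, J) = S**2 - 14 = -14 + S**2)
(R(3, -5) + 187) - 270 = ((-14 + 3**2) + 187) - 270 = ((-14 + 9) + 187) - 270 = (-5 + 187) - 270 = 182 - 270 = -88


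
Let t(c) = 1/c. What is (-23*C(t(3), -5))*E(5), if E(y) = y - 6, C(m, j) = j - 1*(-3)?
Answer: -46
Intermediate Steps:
C(m, j) = 3 + j (C(m, j) = j + 3 = 3 + j)
E(y) = -6 + y
(-23*C(t(3), -5))*E(5) = (-23*(3 - 5))*(-6 + 5) = -23*(-2)*(-1) = 46*(-1) = -46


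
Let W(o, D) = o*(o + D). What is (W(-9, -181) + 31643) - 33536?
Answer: -183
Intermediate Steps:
W(o, D) = o*(D + o)
(W(-9, -181) + 31643) - 33536 = (-9*(-181 - 9) + 31643) - 33536 = (-9*(-190) + 31643) - 33536 = (1710 + 31643) - 33536 = 33353 - 33536 = -183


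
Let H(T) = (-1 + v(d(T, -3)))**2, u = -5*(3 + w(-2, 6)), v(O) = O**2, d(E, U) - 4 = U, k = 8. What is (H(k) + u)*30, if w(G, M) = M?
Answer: -1350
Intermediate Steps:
d(E, U) = 4 + U
u = -45 (u = -5*(3 + 6) = -5*9 = -45)
H(T) = 0 (H(T) = (-1 + (4 - 3)**2)**2 = (-1 + 1**2)**2 = (-1 + 1)**2 = 0**2 = 0)
(H(k) + u)*30 = (0 - 45)*30 = -45*30 = -1350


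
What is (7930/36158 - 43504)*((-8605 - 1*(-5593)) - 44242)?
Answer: 37165500229154/18079 ≈ 2.0557e+9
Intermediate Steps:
(7930/36158 - 43504)*((-8605 - 1*(-5593)) - 44242) = (7930*(1/36158) - 43504)*((-8605 + 5593) - 44242) = (3965/18079 - 43504)*(-3012 - 44242) = -786504851/18079*(-47254) = 37165500229154/18079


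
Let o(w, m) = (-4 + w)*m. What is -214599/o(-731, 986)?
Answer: 10219/34510 ≈ 0.29612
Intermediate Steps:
o(w, m) = m*(-4 + w)
-214599/o(-731, 986) = -214599*1/(986*(-4 - 731)) = -214599/(986*(-735)) = -214599/(-724710) = -214599*(-1/724710) = 10219/34510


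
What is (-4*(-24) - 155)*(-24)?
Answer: 1416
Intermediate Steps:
(-4*(-24) - 155)*(-24) = (96 - 155)*(-24) = -59*(-24) = 1416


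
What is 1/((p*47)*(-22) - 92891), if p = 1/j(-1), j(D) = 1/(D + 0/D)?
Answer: -1/91857 ≈ -1.0886e-5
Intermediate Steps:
j(D) = 1/D (j(D) = 1/(D + 0) = 1/D)
p = -1 (p = 1/(1/(-1)) = 1/(-1) = -1)
1/((p*47)*(-22) - 92891) = 1/(-1*47*(-22) - 92891) = 1/(-47*(-22) - 92891) = 1/(1034 - 92891) = 1/(-91857) = -1/91857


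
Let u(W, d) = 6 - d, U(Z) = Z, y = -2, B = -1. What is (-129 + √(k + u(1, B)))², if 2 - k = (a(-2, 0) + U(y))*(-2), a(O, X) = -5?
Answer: (129 - I*√5)² ≈ 16636.0 - 576.91*I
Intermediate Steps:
k = -12 (k = 2 - (-5 - 2)*(-2) = 2 - (-7)*(-2) = 2 - 1*14 = 2 - 14 = -12)
(-129 + √(k + u(1, B)))² = (-129 + √(-12 + (6 - 1*(-1))))² = (-129 + √(-12 + (6 + 1)))² = (-129 + √(-12 + 7))² = (-129 + √(-5))² = (-129 + I*√5)²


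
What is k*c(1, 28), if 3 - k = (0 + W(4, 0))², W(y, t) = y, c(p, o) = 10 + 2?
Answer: -156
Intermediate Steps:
c(p, o) = 12
k = -13 (k = 3 - (0 + 4)² = 3 - 1*4² = 3 - 1*16 = 3 - 16 = -13)
k*c(1, 28) = -13*12 = -156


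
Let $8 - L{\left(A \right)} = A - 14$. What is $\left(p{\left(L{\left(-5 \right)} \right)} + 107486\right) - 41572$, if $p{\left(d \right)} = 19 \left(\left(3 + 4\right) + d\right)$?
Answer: $66560$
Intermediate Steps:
$L{\left(A \right)} = 22 - A$ ($L{\left(A \right)} = 8 - \left(A - 14\right) = 8 - \left(-14 + A\right) = 22 - A$)
$p{\left(d \right)} = 133 + 19 d$ ($p{\left(d \right)} = 19 \left(7 + d\right) = 133 + 19 d$)
$\left(p{\left(L{\left(-5 \right)} \right)} + 107486\right) - 41572 = \left(\left(133 + 19 \left(22 - -5\right)\right) + 107486\right) - 41572 = \left(\left(133 + 19 \left(22 + 5\right)\right) + 107486\right) - 41572 = \left(\left(133 + 19 \cdot 27\right) + 107486\right) - 41572 = \left(\left(133 + 513\right) + 107486\right) - 41572 = \left(646 + 107486\right) - 41572 = 108132 - 41572 = 66560$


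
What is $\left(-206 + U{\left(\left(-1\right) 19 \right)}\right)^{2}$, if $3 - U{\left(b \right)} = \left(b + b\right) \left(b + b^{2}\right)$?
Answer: $163660849$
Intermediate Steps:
$U{\left(b \right)} = 3 - 2 b \left(b + b^{2}\right)$ ($U{\left(b \right)} = 3 - \left(b + b\right) \left(b + b^{2}\right) = 3 - 2 b \left(b + b^{2}\right)$)
$\left(-206 + U{\left(\left(-1\right) 19 \right)}\right)^{2} = \left(-206 - \left(-3 - 13718 + 722\right)\right)^{2} = \left(-206 - -12999\right)^{2} = \left(-206 + \left(3 - 722 + 13718\right)\right)^{2} = \left(-206 + 12999\right)^{2} = 12793^{2} = 163660849$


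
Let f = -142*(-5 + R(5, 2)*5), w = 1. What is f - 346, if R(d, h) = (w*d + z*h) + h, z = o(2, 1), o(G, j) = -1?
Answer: -3186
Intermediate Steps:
z = -1
R(d, h) = d (R(d, h) = (1*d - h) + h = (d - h) + h = d)
f = -2840 (f = -142*(-5 + 5*5) = -142*(-5 + 25) = -142*20 = -2840)
f - 346 = -2840 - 346 = -3186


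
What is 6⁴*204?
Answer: 264384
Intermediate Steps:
6⁴*204 = 1296*204 = 264384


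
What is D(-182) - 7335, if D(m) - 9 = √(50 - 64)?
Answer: -7326 + I*√14 ≈ -7326.0 + 3.7417*I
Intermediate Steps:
D(m) = 9 + I*√14 (D(m) = 9 + √(50 - 64) = 9 + √(-14) = 9 + I*√14)
D(-182) - 7335 = (9 + I*√14) - 7335 = -7326 + I*√14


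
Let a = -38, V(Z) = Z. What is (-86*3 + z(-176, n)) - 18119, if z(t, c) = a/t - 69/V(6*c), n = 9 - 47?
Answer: -30725477/1672 ≈ -18376.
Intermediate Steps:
n = -38
z(t, c) = -38/t - 23/(2*c) (z(t, c) = -38/t - 69*1/(6*c) = -38/t - 23/(2*c))
(-86*3 + z(-176, n)) - 18119 = (-86*3 + (-38/(-176) - 23/2/(-38))) - 18119 = (-258 + (-38*(-1/176) - 23/2*(-1/38))) - 18119 = (-258 + (19/88 + 23/76)) - 18119 = (-258 + 867/1672) - 18119 = -430509/1672 - 18119 = -30725477/1672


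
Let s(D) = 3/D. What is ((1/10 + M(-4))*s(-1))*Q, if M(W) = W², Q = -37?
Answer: 17871/10 ≈ 1787.1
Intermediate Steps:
((1/10 + M(-4))*s(-1))*Q = ((1/10 + (-4)²)*(3/(-1)))*(-37) = ((⅒ + 16)*(3*(-1)))*(-37) = ((161/10)*(-3))*(-37) = -483/10*(-37) = 17871/10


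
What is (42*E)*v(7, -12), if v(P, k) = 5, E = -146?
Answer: -30660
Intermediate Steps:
(42*E)*v(7, -12) = (42*(-146))*5 = -6132*5 = -30660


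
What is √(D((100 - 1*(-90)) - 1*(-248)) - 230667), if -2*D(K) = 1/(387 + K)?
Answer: I*√25119636366/330 ≈ 480.28*I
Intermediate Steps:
D(K) = -1/(2*(387 + K))
√(D((100 - 1*(-90)) - 1*(-248)) - 230667) = √(-1/(774 + 2*((100 - 1*(-90)) - 1*(-248))) - 230667) = √(-1/(774 + 2*((100 + 90) + 248)) - 230667) = √(-1/(774 + 2*(190 + 248)) - 230667) = √(-1/(774 + 2*438) - 230667) = √(-1/(774 + 876) - 230667) = √(-1/1650 - 230667) = √(-380600551/1650) = I*√25119636366/330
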